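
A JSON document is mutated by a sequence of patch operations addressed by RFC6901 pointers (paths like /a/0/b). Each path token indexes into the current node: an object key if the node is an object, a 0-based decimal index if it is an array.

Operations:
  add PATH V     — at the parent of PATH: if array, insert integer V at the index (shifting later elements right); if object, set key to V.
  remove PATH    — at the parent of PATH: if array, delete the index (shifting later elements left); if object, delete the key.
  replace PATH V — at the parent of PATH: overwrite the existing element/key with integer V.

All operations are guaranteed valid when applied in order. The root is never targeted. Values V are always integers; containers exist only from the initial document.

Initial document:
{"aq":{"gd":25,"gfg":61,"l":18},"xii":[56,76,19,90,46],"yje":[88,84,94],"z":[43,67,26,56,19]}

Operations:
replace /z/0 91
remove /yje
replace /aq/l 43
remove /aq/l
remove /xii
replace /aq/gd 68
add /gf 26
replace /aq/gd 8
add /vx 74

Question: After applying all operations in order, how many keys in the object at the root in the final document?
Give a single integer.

After op 1 (replace /z/0 91): {"aq":{"gd":25,"gfg":61,"l":18},"xii":[56,76,19,90,46],"yje":[88,84,94],"z":[91,67,26,56,19]}
After op 2 (remove /yje): {"aq":{"gd":25,"gfg":61,"l":18},"xii":[56,76,19,90,46],"z":[91,67,26,56,19]}
After op 3 (replace /aq/l 43): {"aq":{"gd":25,"gfg":61,"l":43},"xii":[56,76,19,90,46],"z":[91,67,26,56,19]}
After op 4 (remove /aq/l): {"aq":{"gd":25,"gfg":61},"xii":[56,76,19,90,46],"z":[91,67,26,56,19]}
After op 5 (remove /xii): {"aq":{"gd":25,"gfg":61},"z":[91,67,26,56,19]}
After op 6 (replace /aq/gd 68): {"aq":{"gd":68,"gfg":61},"z":[91,67,26,56,19]}
After op 7 (add /gf 26): {"aq":{"gd":68,"gfg":61},"gf":26,"z":[91,67,26,56,19]}
After op 8 (replace /aq/gd 8): {"aq":{"gd":8,"gfg":61},"gf":26,"z":[91,67,26,56,19]}
After op 9 (add /vx 74): {"aq":{"gd":8,"gfg":61},"gf":26,"vx":74,"z":[91,67,26,56,19]}
Size at the root: 4

Answer: 4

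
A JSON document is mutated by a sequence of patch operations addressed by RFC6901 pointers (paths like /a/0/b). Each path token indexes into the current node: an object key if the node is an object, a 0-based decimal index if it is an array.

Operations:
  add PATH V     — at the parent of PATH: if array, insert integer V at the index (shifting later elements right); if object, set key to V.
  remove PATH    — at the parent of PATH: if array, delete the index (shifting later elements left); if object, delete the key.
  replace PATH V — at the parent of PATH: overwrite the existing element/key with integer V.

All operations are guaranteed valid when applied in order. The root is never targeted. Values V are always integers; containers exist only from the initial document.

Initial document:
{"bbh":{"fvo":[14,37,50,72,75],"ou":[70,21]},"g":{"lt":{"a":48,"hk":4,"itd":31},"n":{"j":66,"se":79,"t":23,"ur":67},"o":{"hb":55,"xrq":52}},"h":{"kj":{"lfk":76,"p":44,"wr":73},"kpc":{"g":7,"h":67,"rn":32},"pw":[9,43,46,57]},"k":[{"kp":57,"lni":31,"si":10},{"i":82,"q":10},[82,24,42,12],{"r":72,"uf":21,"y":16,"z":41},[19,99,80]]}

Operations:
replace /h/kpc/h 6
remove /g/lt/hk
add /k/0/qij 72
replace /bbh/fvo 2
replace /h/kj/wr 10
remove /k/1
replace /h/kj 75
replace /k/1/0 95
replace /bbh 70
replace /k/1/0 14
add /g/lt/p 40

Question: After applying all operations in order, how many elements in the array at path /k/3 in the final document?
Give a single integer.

Answer: 3

Derivation:
After op 1 (replace /h/kpc/h 6): {"bbh":{"fvo":[14,37,50,72,75],"ou":[70,21]},"g":{"lt":{"a":48,"hk":4,"itd":31},"n":{"j":66,"se":79,"t":23,"ur":67},"o":{"hb":55,"xrq":52}},"h":{"kj":{"lfk":76,"p":44,"wr":73},"kpc":{"g":7,"h":6,"rn":32},"pw":[9,43,46,57]},"k":[{"kp":57,"lni":31,"si":10},{"i":82,"q":10},[82,24,42,12],{"r":72,"uf":21,"y":16,"z":41},[19,99,80]]}
After op 2 (remove /g/lt/hk): {"bbh":{"fvo":[14,37,50,72,75],"ou":[70,21]},"g":{"lt":{"a":48,"itd":31},"n":{"j":66,"se":79,"t":23,"ur":67},"o":{"hb":55,"xrq":52}},"h":{"kj":{"lfk":76,"p":44,"wr":73},"kpc":{"g":7,"h":6,"rn":32},"pw":[9,43,46,57]},"k":[{"kp":57,"lni":31,"si":10},{"i":82,"q":10},[82,24,42,12],{"r":72,"uf":21,"y":16,"z":41},[19,99,80]]}
After op 3 (add /k/0/qij 72): {"bbh":{"fvo":[14,37,50,72,75],"ou":[70,21]},"g":{"lt":{"a":48,"itd":31},"n":{"j":66,"se":79,"t":23,"ur":67},"o":{"hb":55,"xrq":52}},"h":{"kj":{"lfk":76,"p":44,"wr":73},"kpc":{"g":7,"h":6,"rn":32},"pw":[9,43,46,57]},"k":[{"kp":57,"lni":31,"qij":72,"si":10},{"i":82,"q":10},[82,24,42,12],{"r":72,"uf":21,"y":16,"z":41},[19,99,80]]}
After op 4 (replace /bbh/fvo 2): {"bbh":{"fvo":2,"ou":[70,21]},"g":{"lt":{"a":48,"itd":31},"n":{"j":66,"se":79,"t":23,"ur":67},"o":{"hb":55,"xrq":52}},"h":{"kj":{"lfk":76,"p":44,"wr":73},"kpc":{"g":7,"h":6,"rn":32},"pw":[9,43,46,57]},"k":[{"kp":57,"lni":31,"qij":72,"si":10},{"i":82,"q":10},[82,24,42,12],{"r":72,"uf":21,"y":16,"z":41},[19,99,80]]}
After op 5 (replace /h/kj/wr 10): {"bbh":{"fvo":2,"ou":[70,21]},"g":{"lt":{"a":48,"itd":31},"n":{"j":66,"se":79,"t":23,"ur":67},"o":{"hb":55,"xrq":52}},"h":{"kj":{"lfk":76,"p":44,"wr":10},"kpc":{"g":7,"h":6,"rn":32},"pw":[9,43,46,57]},"k":[{"kp":57,"lni":31,"qij":72,"si":10},{"i":82,"q":10},[82,24,42,12],{"r":72,"uf":21,"y":16,"z":41},[19,99,80]]}
After op 6 (remove /k/1): {"bbh":{"fvo":2,"ou":[70,21]},"g":{"lt":{"a":48,"itd":31},"n":{"j":66,"se":79,"t":23,"ur":67},"o":{"hb":55,"xrq":52}},"h":{"kj":{"lfk":76,"p":44,"wr":10},"kpc":{"g":7,"h":6,"rn":32},"pw":[9,43,46,57]},"k":[{"kp":57,"lni":31,"qij":72,"si":10},[82,24,42,12],{"r":72,"uf":21,"y":16,"z":41},[19,99,80]]}
After op 7 (replace /h/kj 75): {"bbh":{"fvo":2,"ou":[70,21]},"g":{"lt":{"a":48,"itd":31},"n":{"j":66,"se":79,"t":23,"ur":67},"o":{"hb":55,"xrq":52}},"h":{"kj":75,"kpc":{"g":7,"h":6,"rn":32},"pw":[9,43,46,57]},"k":[{"kp":57,"lni":31,"qij":72,"si":10},[82,24,42,12],{"r":72,"uf":21,"y":16,"z":41},[19,99,80]]}
After op 8 (replace /k/1/0 95): {"bbh":{"fvo":2,"ou":[70,21]},"g":{"lt":{"a":48,"itd":31},"n":{"j":66,"se":79,"t":23,"ur":67},"o":{"hb":55,"xrq":52}},"h":{"kj":75,"kpc":{"g":7,"h":6,"rn":32},"pw":[9,43,46,57]},"k":[{"kp":57,"lni":31,"qij":72,"si":10},[95,24,42,12],{"r":72,"uf":21,"y":16,"z":41},[19,99,80]]}
After op 9 (replace /bbh 70): {"bbh":70,"g":{"lt":{"a":48,"itd":31},"n":{"j":66,"se":79,"t":23,"ur":67},"o":{"hb":55,"xrq":52}},"h":{"kj":75,"kpc":{"g":7,"h":6,"rn":32},"pw":[9,43,46,57]},"k":[{"kp":57,"lni":31,"qij":72,"si":10},[95,24,42,12],{"r":72,"uf":21,"y":16,"z":41},[19,99,80]]}
After op 10 (replace /k/1/0 14): {"bbh":70,"g":{"lt":{"a":48,"itd":31},"n":{"j":66,"se":79,"t":23,"ur":67},"o":{"hb":55,"xrq":52}},"h":{"kj":75,"kpc":{"g":7,"h":6,"rn":32},"pw":[9,43,46,57]},"k":[{"kp":57,"lni":31,"qij":72,"si":10},[14,24,42,12],{"r":72,"uf":21,"y":16,"z":41},[19,99,80]]}
After op 11 (add /g/lt/p 40): {"bbh":70,"g":{"lt":{"a":48,"itd":31,"p":40},"n":{"j":66,"se":79,"t":23,"ur":67},"o":{"hb":55,"xrq":52}},"h":{"kj":75,"kpc":{"g":7,"h":6,"rn":32},"pw":[9,43,46,57]},"k":[{"kp":57,"lni":31,"qij":72,"si":10},[14,24,42,12],{"r":72,"uf":21,"y":16,"z":41},[19,99,80]]}
Size at path /k/3: 3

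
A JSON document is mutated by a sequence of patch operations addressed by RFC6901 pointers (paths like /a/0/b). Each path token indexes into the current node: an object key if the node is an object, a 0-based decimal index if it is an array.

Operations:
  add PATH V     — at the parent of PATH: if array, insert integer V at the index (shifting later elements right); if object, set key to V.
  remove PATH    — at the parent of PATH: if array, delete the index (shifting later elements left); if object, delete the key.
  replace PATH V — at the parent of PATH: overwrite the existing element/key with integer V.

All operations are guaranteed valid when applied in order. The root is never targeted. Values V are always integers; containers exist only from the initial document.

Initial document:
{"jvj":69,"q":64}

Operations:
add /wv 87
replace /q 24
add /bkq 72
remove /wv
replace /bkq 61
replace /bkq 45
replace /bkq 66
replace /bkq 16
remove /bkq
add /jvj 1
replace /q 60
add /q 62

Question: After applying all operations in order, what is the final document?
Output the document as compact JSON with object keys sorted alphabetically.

Answer: {"jvj":1,"q":62}

Derivation:
After op 1 (add /wv 87): {"jvj":69,"q":64,"wv":87}
After op 2 (replace /q 24): {"jvj":69,"q":24,"wv":87}
After op 3 (add /bkq 72): {"bkq":72,"jvj":69,"q":24,"wv":87}
After op 4 (remove /wv): {"bkq":72,"jvj":69,"q":24}
After op 5 (replace /bkq 61): {"bkq":61,"jvj":69,"q":24}
After op 6 (replace /bkq 45): {"bkq":45,"jvj":69,"q":24}
After op 7 (replace /bkq 66): {"bkq":66,"jvj":69,"q":24}
After op 8 (replace /bkq 16): {"bkq":16,"jvj":69,"q":24}
After op 9 (remove /bkq): {"jvj":69,"q":24}
After op 10 (add /jvj 1): {"jvj":1,"q":24}
After op 11 (replace /q 60): {"jvj":1,"q":60}
After op 12 (add /q 62): {"jvj":1,"q":62}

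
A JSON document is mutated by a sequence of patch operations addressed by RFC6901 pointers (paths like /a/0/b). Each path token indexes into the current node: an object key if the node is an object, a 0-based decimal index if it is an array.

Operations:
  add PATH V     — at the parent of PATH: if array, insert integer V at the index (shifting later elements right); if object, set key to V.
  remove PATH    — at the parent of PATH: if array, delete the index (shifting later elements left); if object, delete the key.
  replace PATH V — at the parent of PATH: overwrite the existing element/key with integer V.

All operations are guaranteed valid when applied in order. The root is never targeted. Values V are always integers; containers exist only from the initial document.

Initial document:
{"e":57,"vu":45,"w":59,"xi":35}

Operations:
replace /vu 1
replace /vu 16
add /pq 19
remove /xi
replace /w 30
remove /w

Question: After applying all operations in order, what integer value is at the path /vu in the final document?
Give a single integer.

Answer: 16

Derivation:
After op 1 (replace /vu 1): {"e":57,"vu":1,"w":59,"xi":35}
After op 2 (replace /vu 16): {"e":57,"vu":16,"w":59,"xi":35}
After op 3 (add /pq 19): {"e":57,"pq":19,"vu":16,"w":59,"xi":35}
After op 4 (remove /xi): {"e":57,"pq":19,"vu":16,"w":59}
After op 5 (replace /w 30): {"e":57,"pq":19,"vu":16,"w":30}
After op 6 (remove /w): {"e":57,"pq":19,"vu":16}
Value at /vu: 16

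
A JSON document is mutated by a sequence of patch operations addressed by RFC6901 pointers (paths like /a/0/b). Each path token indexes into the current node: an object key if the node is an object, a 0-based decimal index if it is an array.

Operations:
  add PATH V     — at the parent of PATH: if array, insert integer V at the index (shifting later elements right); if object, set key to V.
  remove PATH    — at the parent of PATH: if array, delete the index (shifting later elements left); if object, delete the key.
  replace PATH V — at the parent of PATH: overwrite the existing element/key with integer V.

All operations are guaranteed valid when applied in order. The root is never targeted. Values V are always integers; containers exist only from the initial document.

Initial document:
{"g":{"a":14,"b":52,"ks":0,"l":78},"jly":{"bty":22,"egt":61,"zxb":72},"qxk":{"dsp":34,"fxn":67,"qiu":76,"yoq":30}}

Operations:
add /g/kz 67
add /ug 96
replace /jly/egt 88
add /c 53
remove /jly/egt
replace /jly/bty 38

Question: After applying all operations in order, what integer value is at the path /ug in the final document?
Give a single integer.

After op 1 (add /g/kz 67): {"g":{"a":14,"b":52,"ks":0,"kz":67,"l":78},"jly":{"bty":22,"egt":61,"zxb":72},"qxk":{"dsp":34,"fxn":67,"qiu":76,"yoq":30}}
After op 2 (add /ug 96): {"g":{"a":14,"b":52,"ks":0,"kz":67,"l":78},"jly":{"bty":22,"egt":61,"zxb":72},"qxk":{"dsp":34,"fxn":67,"qiu":76,"yoq":30},"ug":96}
After op 3 (replace /jly/egt 88): {"g":{"a":14,"b":52,"ks":0,"kz":67,"l":78},"jly":{"bty":22,"egt":88,"zxb":72},"qxk":{"dsp":34,"fxn":67,"qiu":76,"yoq":30},"ug":96}
After op 4 (add /c 53): {"c":53,"g":{"a":14,"b":52,"ks":0,"kz":67,"l":78},"jly":{"bty":22,"egt":88,"zxb":72},"qxk":{"dsp":34,"fxn":67,"qiu":76,"yoq":30},"ug":96}
After op 5 (remove /jly/egt): {"c":53,"g":{"a":14,"b":52,"ks":0,"kz":67,"l":78},"jly":{"bty":22,"zxb":72},"qxk":{"dsp":34,"fxn":67,"qiu":76,"yoq":30},"ug":96}
After op 6 (replace /jly/bty 38): {"c":53,"g":{"a":14,"b":52,"ks":0,"kz":67,"l":78},"jly":{"bty":38,"zxb":72},"qxk":{"dsp":34,"fxn":67,"qiu":76,"yoq":30},"ug":96}
Value at /ug: 96

Answer: 96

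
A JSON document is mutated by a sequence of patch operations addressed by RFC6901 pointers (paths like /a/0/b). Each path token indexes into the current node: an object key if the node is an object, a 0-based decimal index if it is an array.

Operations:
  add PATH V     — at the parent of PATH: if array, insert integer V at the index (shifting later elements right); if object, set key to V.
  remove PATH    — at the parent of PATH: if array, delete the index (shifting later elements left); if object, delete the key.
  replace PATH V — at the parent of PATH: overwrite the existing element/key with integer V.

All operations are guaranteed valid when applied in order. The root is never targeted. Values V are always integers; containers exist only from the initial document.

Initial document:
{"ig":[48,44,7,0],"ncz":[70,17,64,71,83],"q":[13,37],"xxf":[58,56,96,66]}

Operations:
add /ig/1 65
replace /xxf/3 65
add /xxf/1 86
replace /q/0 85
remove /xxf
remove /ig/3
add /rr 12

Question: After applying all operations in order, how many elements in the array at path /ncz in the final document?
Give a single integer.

After op 1 (add /ig/1 65): {"ig":[48,65,44,7,0],"ncz":[70,17,64,71,83],"q":[13,37],"xxf":[58,56,96,66]}
After op 2 (replace /xxf/3 65): {"ig":[48,65,44,7,0],"ncz":[70,17,64,71,83],"q":[13,37],"xxf":[58,56,96,65]}
After op 3 (add /xxf/1 86): {"ig":[48,65,44,7,0],"ncz":[70,17,64,71,83],"q":[13,37],"xxf":[58,86,56,96,65]}
After op 4 (replace /q/0 85): {"ig":[48,65,44,7,0],"ncz":[70,17,64,71,83],"q":[85,37],"xxf":[58,86,56,96,65]}
After op 5 (remove /xxf): {"ig":[48,65,44,7,0],"ncz":[70,17,64,71,83],"q":[85,37]}
After op 6 (remove /ig/3): {"ig":[48,65,44,0],"ncz":[70,17,64,71,83],"q":[85,37]}
After op 7 (add /rr 12): {"ig":[48,65,44,0],"ncz":[70,17,64,71,83],"q":[85,37],"rr":12}
Size at path /ncz: 5

Answer: 5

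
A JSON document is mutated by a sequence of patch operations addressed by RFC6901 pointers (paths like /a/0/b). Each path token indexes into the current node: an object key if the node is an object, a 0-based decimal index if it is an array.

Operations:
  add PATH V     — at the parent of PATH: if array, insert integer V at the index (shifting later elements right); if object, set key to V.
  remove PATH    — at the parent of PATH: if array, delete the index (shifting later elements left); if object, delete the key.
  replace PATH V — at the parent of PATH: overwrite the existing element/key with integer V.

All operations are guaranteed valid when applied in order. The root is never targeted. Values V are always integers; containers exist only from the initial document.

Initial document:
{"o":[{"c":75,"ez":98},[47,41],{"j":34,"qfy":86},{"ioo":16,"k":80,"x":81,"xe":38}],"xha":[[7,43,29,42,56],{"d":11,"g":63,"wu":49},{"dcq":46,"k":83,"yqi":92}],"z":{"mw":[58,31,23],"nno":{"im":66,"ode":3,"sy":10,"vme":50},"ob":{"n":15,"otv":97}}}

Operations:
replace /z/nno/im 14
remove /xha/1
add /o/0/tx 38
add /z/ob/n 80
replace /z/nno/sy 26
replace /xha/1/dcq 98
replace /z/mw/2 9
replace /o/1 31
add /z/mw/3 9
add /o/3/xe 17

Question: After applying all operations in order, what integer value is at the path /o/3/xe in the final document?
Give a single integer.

Answer: 17

Derivation:
After op 1 (replace /z/nno/im 14): {"o":[{"c":75,"ez":98},[47,41],{"j":34,"qfy":86},{"ioo":16,"k":80,"x":81,"xe":38}],"xha":[[7,43,29,42,56],{"d":11,"g":63,"wu":49},{"dcq":46,"k":83,"yqi":92}],"z":{"mw":[58,31,23],"nno":{"im":14,"ode":3,"sy":10,"vme":50},"ob":{"n":15,"otv":97}}}
After op 2 (remove /xha/1): {"o":[{"c":75,"ez":98},[47,41],{"j":34,"qfy":86},{"ioo":16,"k":80,"x":81,"xe":38}],"xha":[[7,43,29,42,56],{"dcq":46,"k":83,"yqi":92}],"z":{"mw":[58,31,23],"nno":{"im":14,"ode":3,"sy":10,"vme":50},"ob":{"n":15,"otv":97}}}
After op 3 (add /o/0/tx 38): {"o":[{"c":75,"ez":98,"tx":38},[47,41],{"j":34,"qfy":86},{"ioo":16,"k":80,"x":81,"xe":38}],"xha":[[7,43,29,42,56],{"dcq":46,"k":83,"yqi":92}],"z":{"mw":[58,31,23],"nno":{"im":14,"ode":3,"sy":10,"vme":50},"ob":{"n":15,"otv":97}}}
After op 4 (add /z/ob/n 80): {"o":[{"c":75,"ez":98,"tx":38},[47,41],{"j":34,"qfy":86},{"ioo":16,"k":80,"x":81,"xe":38}],"xha":[[7,43,29,42,56],{"dcq":46,"k":83,"yqi":92}],"z":{"mw":[58,31,23],"nno":{"im":14,"ode":3,"sy":10,"vme":50},"ob":{"n":80,"otv":97}}}
After op 5 (replace /z/nno/sy 26): {"o":[{"c":75,"ez":98,"tx":38},[47,41],{"j":34,"qfy":86},{"ioo":16,"k":80,"x":81,"xe":38}],"xha":[[7,43,29,42,56],{"dcq":46,"k":83,"yqi":92}],"z":{"mw":[58,31,23],"nno":{"im":14,"ode":3,"sy":26,"vme":50},"ob":{"n":80,"otv":97}}}
After op 6 (replace /xha/1/dcq 98): {"o":[{"c":75,"ez":98,"tx":38},[47,41],{"j":34,"qfy":86},{"ioo":16,"k":80,"x":81,"xe":38}],"xha":[[7,43,29,42,56],{"dcq":98,"k":83,"yqi":92}],"z":{"mw":[58,31,23],"nno":{"im":14,"ode":3,"sy":26,"vme":50},"ob":{"n":80,"otv":97}}}
After op 7 (replace /z/mw/2 9): {"o":[{"c":75,"ez":98,"tx":38},[47,41],{"j":34,"qfy":86},{"ioo":16,"k":80,"x":81,"xe":38}],"xha":[[7,43,29,42,56],{"dcq":98,"k":83,"yqi":92}],"z":{"mw":[58,31,9],"nno":{"im":14,"ode":3,"sy":26,"vme":50},"ob":{"n":80,"otv":97}}}
After op 8 (replace /o/1 31): {"o":[{"c":75,"ez":98,"tx":38},31,{"j":34,"qfy":86},{"ioo":16,"k":80,"x":81,"xe":38}],"xha":[[7,43,29,42,56],{"dcq":98,"k":83,"yqi":92}],"z":{"mw":[58,31,9],"nno":{"im":14,"ode":3,"sy":26,"vme":50},"ob":{"n":80,"otv":97}}}
After op 9 (add /z/mw/3 9): {"o":[{"c":75,"ez":98,"tx":38},31,{"j":34,"qfy":86},{"ioo":16,"k":80,"x":81,"xe":38}],"xha":[[7,43,29,42,56],{"dcq":98,"k":83,"yqi":92}],"z":{"mw":[58,31,9,9],"nno":{"im":14,"ode":3,"sy":26,"vme":50},"ob":{"n":80,"otv":97}}}
After op 10 (add /o/3/xe 17): {"o":[{"c":75,"ez":98,"tx":38},31,{"j":34,"qfy":86},{"ioo":16,"k":80,"x":81,"xe":17}],"xha":[[7,43,29,42,56],{"dcq":98,"k":83,"yqi":92}],"z":{"mw":[58,31,9,9],"nno":{"im":14,"ode":3,"sy":26,"vme":50},"ob":{"n":80,"otv":97}}}
Value at /o/3/xe: 17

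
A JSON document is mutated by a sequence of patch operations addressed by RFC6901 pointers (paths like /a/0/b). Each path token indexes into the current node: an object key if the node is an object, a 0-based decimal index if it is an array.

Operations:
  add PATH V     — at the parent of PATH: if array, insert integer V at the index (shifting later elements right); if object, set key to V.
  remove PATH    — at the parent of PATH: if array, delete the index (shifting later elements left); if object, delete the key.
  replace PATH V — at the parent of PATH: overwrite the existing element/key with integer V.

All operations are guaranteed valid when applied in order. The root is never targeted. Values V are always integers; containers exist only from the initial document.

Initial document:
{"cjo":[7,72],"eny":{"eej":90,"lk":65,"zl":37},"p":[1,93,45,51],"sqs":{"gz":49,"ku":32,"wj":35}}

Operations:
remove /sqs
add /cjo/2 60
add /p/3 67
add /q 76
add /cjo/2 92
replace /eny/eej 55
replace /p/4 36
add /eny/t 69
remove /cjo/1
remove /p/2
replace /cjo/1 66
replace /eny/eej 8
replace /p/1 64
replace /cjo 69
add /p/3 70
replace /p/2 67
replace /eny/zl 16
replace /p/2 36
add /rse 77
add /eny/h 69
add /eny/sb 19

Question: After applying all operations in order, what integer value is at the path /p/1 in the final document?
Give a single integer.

Answer: 64

Derivation:
After op 1 (remove /sqs): {"cjo":[7,72],"eny":{"eej":90,"lk":65,"zl":37},"p":[1,93,45,51]}
After op 2 (add /cjo/2 60): {"cjo":[7,72,60],"eny":{"eej":90,"lk":65,"zl":37},"p":[1,93,45,51]}
After op 3 (add /p/3 67): {"cjo":[7,72,60],"eny":{"eej":90,"lk":65,"zl":37},"p":[1,93,45,67,51]}
After op 4 (add /q 76): {"cjo":[7,72,60],"eny":{"eej":90,"lk":65,"zl":37},"p":[1,93,45,67,51],"q":76}
After op 5 (add /cjo/2 92): {"cjo":[7,72,92,60],"eny":{"eej":90,"lk":65,"zl":37},"p":[1,93,45,67,51],"q":76}
After op 6 (replace /eny/eej 55): {"cjo":[7,72,92,60],"eny":{"eej":55,"lk":65,"zl":37},"p":[1,93,45,67,51],"q":76}
After op 7 (replace /p/4 36): {"cjo":[7,72,92,60],"eny":{"eej":55,"lk":65,"zl":37},"p":[1,93,45,67,36],"q":76}
After op 8 (add /eny/t 69): {"cjo":[7,72,92,60],"eny":{"eej":55,"lk":65,"t":69,"zl":37},"p":[1,93,45,67,36],"q":76}
After op 9 (remove /cjo/1): {"cjo":[7,92,60],"eny":{"eej":55,"lk":65,"t":69,"zl":37},"p":[1,93,45,67,36],"q":76}
After op 10 (remove /p/2): {"cjo":[7,92,60],"eny":{"eej":55,"lk":65,"t":69,"zl":37},"p":[1,93,67,36],"q":76}
After op 11 (replace /cjo/1 66): {"cjo":[7,66,60],"eny":{"eej":55,"lk":65,"t":69,"zl":37},"p":[1,93,67,36],"q":76}
After op 12 (replace /eny/eej 8): {"cjo":[7,66,60],"eny":{"eej":8,"lk":65,"t":69,"zl":37},"p":[1,93,67,36],"q":76}
After op 13 (replace /p/1 64): {"cjo":[7,66,60],"eny":{"eej":8,"lk":65,"t":69,"zl":37},"p":[1,64,67,36],"q":76}
After op 14 (replace /cjo 69): {"cjo":69,"eny":{"eej":8,"lk":65,"t":69,"zl":37},"p":[1,64,67,36],"q":76}
After op 15 (add /p/3 70): {"cjo":69,"eny":{"eej":8,"lk":65,"t":69,"zl":37},"p":[1,64,67,70,36],"q":76}
After op 16 (replace /p/2 67): {"cjo":69,"eny":{"eej":8,"lk":65,"t":69,"zl":37},"p":[1,64,67,70,36],"q":76}
After op 17 (replace /eny/zl 16): {"cjo":69,"eny":{"eej":8,"lk":65,"t":69,"zl":16},"p":[1,64,67,70,36],"q":76}
After op 18 (replace /p/2 36): {"cjo":69,"eny":{"eej":8,"lk":65,"t":69,"zl":16},"p":[1,64,36,70,36],"q":76}
After op 19 (add /rse 77): {"cjo":69,"eny":{"eej":8,"lk":65,"t":69,"zl":16},"p":[1,64,36,70,36],"q":76,"rse":77}
After op 20 (add /eny/h 69): {"cjo":69,"eny":{"eej":8,"h":69,"lk":65,"t":69,"zl":16},"p":[1,64,36,70,36],"q":76,"rse":77}
After op 21 (add /eny/sb 19): {"cjo":69,"eny":{"eej":8,"h":69,"lk":65,"sb":19,"t":69,"zl":16},"p":[1,64,36,70,36],"q":76,"rse":77}
Value at /p/1: 64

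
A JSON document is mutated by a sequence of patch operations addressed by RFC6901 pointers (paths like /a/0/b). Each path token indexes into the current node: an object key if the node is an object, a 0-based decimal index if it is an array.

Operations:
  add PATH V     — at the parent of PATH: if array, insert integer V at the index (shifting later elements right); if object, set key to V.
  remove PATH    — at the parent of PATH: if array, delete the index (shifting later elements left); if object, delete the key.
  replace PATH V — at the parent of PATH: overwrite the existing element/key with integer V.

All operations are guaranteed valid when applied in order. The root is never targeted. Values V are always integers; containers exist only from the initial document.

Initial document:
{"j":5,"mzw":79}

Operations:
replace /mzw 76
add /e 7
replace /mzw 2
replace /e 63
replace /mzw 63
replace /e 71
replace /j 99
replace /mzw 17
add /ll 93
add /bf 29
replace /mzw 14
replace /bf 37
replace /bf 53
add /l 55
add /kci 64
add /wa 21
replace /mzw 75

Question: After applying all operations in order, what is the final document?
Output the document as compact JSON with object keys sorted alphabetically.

After op 1 (replace /mzw 76): {"j":5,"mzw":76}
After op 2 (add /e 7): {"e":7,"j":5,"mzw":76}
After op 3 (replace /mzw 2): {"e":7,"j":5,"mzw":2}
After op 4 (replace /e 63): {"e":63,"j":5,"mzw":2}
After op 5 (replace /mzw 63): {"e":63,"j":5,"mzw":63}
After op 6 (replace /e 71): {"e":71,"j":5,"mzw":63}
After op 7 (replace /j 99): {"e":71,"j":99,"mzw":63}
After op 8 (replace /mzw 17): {"e":71,"j":99,"mzw":17}
After op 9 (add /ll 93): {"e":71,"j":99,"ll":93,"mzw":17}
After op 10 (add /bf 29): {"bf":29,"e":71,"j":99,"ll":93,"mzw":17}
After op 11 (replace /mzw 14): {"bf":29,"e":71,"j":99,"ll":93,"mzw":14}
After op 12 (replace /bf 37): {"bf":37,"e":71,"j":99,"ll":93,"mzw":14}
After op 13 (replace /bf 53): {"bf":53,"e":71,"j":99,"ll":93,"mzw":14}
After op 14 (add /l 55): {"bf":53,"e":71,"j":99,"l":55,"ll":93,"mzw":14}
After op 15 (add /kci 64): {"bf":53,"e":71,"j":99,"kci":64,"l":55,"ll":93,"mzw":14}
After op 16 (add /wa 21): {"bf":53,"e":71,"j":99,"kci":64,"l":55,"ll":93,"mzw":14,"wa":21}
After op 17 (replace /mzw 75): {"bf":53,"e":71,"j":99,"kci":64,"l":55,"ll":93,"mzw":75,"wa":21}

Answer: {"bf":53,"e":71,"j":99,"kci":64,"l":55,"ll":93,"mzw":75,"wa":21}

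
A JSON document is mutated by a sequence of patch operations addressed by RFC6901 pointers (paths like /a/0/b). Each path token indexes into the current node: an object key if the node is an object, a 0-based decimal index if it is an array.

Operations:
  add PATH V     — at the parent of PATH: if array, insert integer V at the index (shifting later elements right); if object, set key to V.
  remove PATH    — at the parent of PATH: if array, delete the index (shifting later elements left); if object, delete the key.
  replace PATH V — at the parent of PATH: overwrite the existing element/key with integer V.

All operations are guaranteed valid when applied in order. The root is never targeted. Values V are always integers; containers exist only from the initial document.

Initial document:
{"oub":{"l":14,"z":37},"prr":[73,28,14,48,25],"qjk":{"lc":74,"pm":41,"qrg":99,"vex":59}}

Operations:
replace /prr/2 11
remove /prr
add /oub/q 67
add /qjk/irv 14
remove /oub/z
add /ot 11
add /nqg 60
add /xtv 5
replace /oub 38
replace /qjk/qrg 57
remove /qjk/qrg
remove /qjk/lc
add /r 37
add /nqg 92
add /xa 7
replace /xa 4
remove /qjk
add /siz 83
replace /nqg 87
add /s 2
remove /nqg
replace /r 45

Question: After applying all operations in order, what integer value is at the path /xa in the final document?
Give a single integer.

Answer: 4

Derivation:
After op 1 (replace /prr/2 11): {"oub":{"l":14,"z":37},"prr":[73,28,11,48,25],"qjk":{"lc":74,"pm":41,"qrg":99,"vex":59}}
After op 2 (remove /prr): {"oub":{"l":14,"z":37},"qjk":{"lc":74,"pm":41,"qrg":99,"vex":59}}
After op 3 (add /oub/q 67): {"oub":{"l":14,"q":67,"z":37},"qjk":{"lc":74,"pm":41,"qrg":99,"vex":59}}
After op 4 (add /qjk/irv 14): {"oub":{"l":14,"q":67,"z":37},"qjk":{"irv":14,"lc":74,"pm":41,"qrg":99,"vex":59}}
After op 5 (remove /oub/z): {"oub":{"l":14,"q":67},"qjk":{"irv":14,"lc":74,"pm":41,"qrg":99,"vex":59}}
After op 6 (add /ot 11): {"ot":11,"oub":{"l":14,"q":67},"qjk":{"irv":14,"lc":74,"pm":41,"qrg":99,"vex":59}}
After op 7 (add /nqg 60): {"nqg":60,"ot":11,"oub":{"l":14,"q":67},"qjk":{"irv":14,"lc":74,"pm":41,"qrg":99,"vex":59}}
After op 8 (add /xtv 5): {"nqg":60,"ot":11,"oub":{"l":14,"q":67},"qjk":{"irv":14,"lc":74,"pm":41,"qrg":99,"vex":59},"xtv":5}
After op 9 (replace /oub 38): {"nqg":60,"ot":11,"oub":38,"qjk":{"irv":14,"lc":74,"pm":41,"qrg":99,"vex":59},"xtv":5}
After op 10 (replace /qjk/qrg 57): {"nqg":60,"ot":11,"oub":38,"qjk":{"irv":14,"lc":74,"pm":41,"qrg":57,"vex":59},"xtv":5}
After op 11 (remove /qjk/qrg): {"nqg":60,"ot":11,"oub":38,"qjk":{"irv":14,"lc":74,"pm":41,"vex":59},"xtv":5}
After op 12 (remove /qjk/lc): {"nqg":60,"ot":11,"oub":38,"qjk":{"irv":14,"pm":41,"vex":59},"xtv":5}
After op 13 (add /r 37): {"nqg":60,"ot":11,"oub":38,"qjk":{"irv":14,"pm":41,"vex":59},"r":37,"xtv":5}
After op 14 (add /nqg 92): {"nqg":92,"ot":11,"oub":38,"qjk":{"irv":14,"pm":41,"vex":59},"r":37,"xtv":5}
After op 15 (add /xa 7): {"nqg":92,"ot":11,"oub":38,"qjk":{"irv":14,"pm":41,"vex":59},"r":37,"xa":7,"xtv":5}
After op 16 (replace /xa 4): {"nqg":92,"ot":11,"oub":38,"qjk":{"irv":14,"pm":41,"vex":59},"r":37,"xa":4,"xtv":5}
After op 17 (remove /qjk): {"nqg":92,"ot":11,"oub":38,"r":37,"xa":4,"xtv":5}
After op 18 (add /siz 83): {"nqg":92,"ot":11,"oub":38,"r":37,"siz":83,"xa":4,"xtv":5}
After op 19 (replace /nqg 87): {"nqg":87,"ot":11,"oub":38,"r":37,"siz":83,"xa":4,"xtv":5}
After op 20 (add /s 2): {"nqg":87,"ot":11,"oub":38,"r":37,"s":2,"siz":83,"xa":4,"xtv":5}
After op 21 (remove /nqg): {"ot":11,"oub":38,"r":37,"s":2,"siz":83,"xa":4,"xtv":5}
After op 22 (replace /r 45): {"ot":11,"oub":38,"r":45,"s":2,"siz":83,"xa":4,"xtv":5}
Value at /xa: 4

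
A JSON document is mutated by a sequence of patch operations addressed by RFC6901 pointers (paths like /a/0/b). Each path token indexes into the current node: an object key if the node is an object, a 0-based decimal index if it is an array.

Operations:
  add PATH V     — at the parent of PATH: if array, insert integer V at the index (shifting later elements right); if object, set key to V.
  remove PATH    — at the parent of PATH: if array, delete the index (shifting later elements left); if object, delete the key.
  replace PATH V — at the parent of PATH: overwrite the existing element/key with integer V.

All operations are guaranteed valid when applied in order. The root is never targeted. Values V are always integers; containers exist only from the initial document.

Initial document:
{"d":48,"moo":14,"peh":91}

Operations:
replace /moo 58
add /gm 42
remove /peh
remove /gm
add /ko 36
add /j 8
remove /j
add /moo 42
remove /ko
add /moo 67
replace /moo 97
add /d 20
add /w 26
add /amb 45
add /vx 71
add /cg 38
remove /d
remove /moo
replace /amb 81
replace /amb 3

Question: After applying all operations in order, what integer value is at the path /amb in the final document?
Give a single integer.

After op 1 (replace /moo 58): {"d":48,"moo":58,"peh":91}
After op 2 (add /gm 42): {"d":48,"gm":42,"moo":58,"peh":91}
After op 3 (remove /peh): {"d":48,"gm":42,"moo":58}
After op 4 (remove /gm): {"d":48,"moo":58}
After op 5 (add /ko 36): {"d":48,"ko":36,"moo":58}
After op 6 (add /j 8): {"d":48,"j":8,"ko":36,"moo":58}
After op 7 (remove /j): {"d":48,"ko":36,"moo":58}
After op 8 (add /moo 42): {"d":48,"ko":36,"moo":42}
After op 9 (remove /ko): {"d":48,"moo":42}
After op 10 (add /moo 67): {"d":48,"moo":67}
After op 11 (replace /moo 97): {"d":48,"moo":97}
After op 12 (add /d 20): {"d":20,"moo":97}
After op 13 (add /w 26): {"d":20,"moo":97,"w":26}
After op 14 (add /amb 45): {"amb":45,"d":20,"moo":97,"w":26}
After op 15 (add /vx 71): {"amb":45,"d":20,"moo":97,"vx":71,"w":26}
After op 16 (add /cg 38): {"amb":45,"cg":38,"d":20,"moo":97,"vx":71,"w":26}
After op 17 (remove /d): {"amb":45,"cg":38,"moo":97,"vx":71,"w":26}
After op 18 (remove /moo): {"amb":45,"cg":38,"vx":71,"w":26}
After op 19 (replace /amb 81): {"amb":81,"cg":38,"vx":71,"w":26}
After op 20 (replace /amb 3): {"amb":3,"cg":38,"vx":71,"w":26}
Value at /amb: 3

Answer: 3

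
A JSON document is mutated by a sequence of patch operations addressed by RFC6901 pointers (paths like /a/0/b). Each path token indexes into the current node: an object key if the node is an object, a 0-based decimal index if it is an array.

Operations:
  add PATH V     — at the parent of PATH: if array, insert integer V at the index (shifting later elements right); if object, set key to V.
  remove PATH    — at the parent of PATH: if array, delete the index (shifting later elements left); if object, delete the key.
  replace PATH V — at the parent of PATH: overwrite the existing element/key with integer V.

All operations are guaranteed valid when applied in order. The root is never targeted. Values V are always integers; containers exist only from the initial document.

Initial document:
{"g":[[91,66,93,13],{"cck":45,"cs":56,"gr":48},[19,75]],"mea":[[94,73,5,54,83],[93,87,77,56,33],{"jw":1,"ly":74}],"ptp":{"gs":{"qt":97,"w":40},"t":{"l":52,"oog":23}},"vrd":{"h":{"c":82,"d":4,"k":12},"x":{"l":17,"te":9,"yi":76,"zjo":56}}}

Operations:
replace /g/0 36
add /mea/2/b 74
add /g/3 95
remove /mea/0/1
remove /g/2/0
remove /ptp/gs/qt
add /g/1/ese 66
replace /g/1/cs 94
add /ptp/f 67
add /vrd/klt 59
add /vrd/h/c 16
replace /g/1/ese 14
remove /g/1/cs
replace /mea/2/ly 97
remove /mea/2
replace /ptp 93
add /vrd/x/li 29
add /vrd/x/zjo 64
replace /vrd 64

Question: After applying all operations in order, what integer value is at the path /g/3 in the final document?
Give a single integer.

Answer: 95

Derivation:
After op 1 (replace /g/0 36): {"g":[36,{"cck":45,"cs":56,"gr":48},[19,75]],"mea":[[94,73,5,54,83],[93,87,77,56,33],{"jw":1,"ly":74}],"ptp":{"gs":{"qt":97,"w":40},"t":{"l":52,"oog":23}},"vrd":{"h":{"c":82,"d":4,"k":12},"x":{"l":17,"te":9,"yi":76,"zjo":56}}}
After op 2 (add /mea/2/b 74): {"g":[36,{"cck":45,"cs":56,"gr":48},[19,75]],"mea":[[94,73,5,54,83],[93,87,77,56,33],{"b":74,"jw":1,"ly":74}],"ptp":{"gs":{"qt":97,"w":40},"t":{"l":52,"oog":23}},"vrd":{"h":{"c":82,"d":4,"k":12},"x":{"l":17,"te":9,"yi":76,"zjo":56}}}
After op 3 (add /g/3 95): {"g":[36,{"cck":45,"cs":56,"gr":48},[19,75],95],"mea":[[94,73,5,54,83],[93,87,77,56,33],{"b":74,"jw":1,"ly":74}],"ptp":{"gs":{"qt":97,"w":40},"t":{"l":52,"oog":23}},"vrd":{"h":{"c":82,"d":4,"k":12},"x":{"l":17,"te":9,"yi":76,"zjo":56}}}
After op 4 (remove /mea/0/1): {"g":[36,{"cck":45,"cs":56,"gr":48},[19,75],95],"mea":[[94,5,54,83],[93,87,77,56,33],{"b":74,"jw":1,"ly":74}],"ptp":{"gs":{"qt":97,"w":40},"t":{"l":52,"oog":23}},"vrd":{"h":{"c":82,"d":4,"k":12},"x":{"l":17,"te":9,"yi":76,"zjo":56}}}
After op 5 (remove /g/2/0): {"g":[36,{"cck":45,"cs":56,"gr":48},[75],95],"mea":[[94,5,54,83],[93,87,77,56,33],{"b":74,"jw":1,"ly":74}],"ptp":{"gs":{"qt":97,"w":40},"t":{"l":52,"oog":23}},"vrd":{"h":{"c":82,"d":4,"k":12},"x":{"l":17,"te":9,"yi":76,"zjo":56}}}
After op 6 (remove /ptp/gs/qt): {"g":[36,{"cck":45,"cs":56,"gr":48},[75],95],"mea":[[94,5,54,83],[93,87,77,56,33],{"b":74,"jw":1,"ly":74}],"ptp":{"gs":{"w":40},"t":{"l":52,"oog":23}},"vrd":{"h":{"c":82,"d":4,"k":12},"x":{"l":17,"te":9,"yi":76,"zjo":56}}}
After op 7 (add /g/1/ese 66): {"g":[36,{"cck":45,"cs":56,"ese":66,"gr":48},[75],95],"mea":[[94,5,54,83],[93,87,77,56,33],{"b":74,"jw":1,"ly":74}],"ptp":{"gs":{"w":40},"t":{"l":52,"oog":23}},"vrd":{"h":{"c":82,"d":4,"k":12},"x":{"l":17,"te":9,"yi":76,"zjo":56}}}
After op 8 (replace /g/1/cs 94): {"g":[36,{"cck":45,"cs":94,"ese":66,"gr":48},[75],95],"mea":[[94,5,54,83],[93,87,77,56,33],{"b":74,"jw":1,"ly":74}],"ptp":{"gs":{"w":40},"t":{"l":52,"oog":23}},"vrd":{"h":{"c":82,"d":4,"k":12},"x":{"l":17,"te":9,"yi":76,"zjo":56}}}
After op 9 (add /ptp/f 67): {"g":[36,{"cck":45,"cs":94,"ese":66,"gr":48},[75],95],"mea":[[94,5,54,83],[93,87,77,56,33],{"b":74,"jw":1,"ly":74}],"ptp":{"f":67,"gs":{"w":40},"t":{"l":52,"oog":23}},"vrd":{"h":{"c":82,"d":4,"k":12},"x":{"l":17,"te":9,"yi":76,"zjo":56}}}
After op 10 (add /vrd/klt 59): {"g":[36,{"cck":45,"cs":94,"ese":66,"gr":48},[75],95],"mea":[[94,5,54,83],[93,87,77,56,33],{"b":74,"jw":1,"ly":74}],"ptp":{"f":67,"gs":{"w":40},"t":{"l":52,"oog":23}},"vrd":{"h":{"c":82,"d":4,"k":12},"klt":59,"x":{"l":17,"te":9,"yi":76,"zjo":56}}}
After op 11 (add /vrd/h/c 16): {"g":[36,{"cck":45,"cs":94,"ese":66,"gr":48},[75],95],"mea":[[94,5,54,83],[93,87,77,56,33],{"b":74,"jw":1,"ly":74}],"ptp":{"f":67,"gs":{"w":40},"t":{"l":52,"oog":23}},"vrd":{"h":{"c":16,"d":4,"k":12},"klt":59,"x":{"l":17,"te":9,"yi":76,"zjo":56}}}
After op 12 (replace /g/1/ese 14): {"g":[36,{"cck":45,"cs":94,"ese":14,"gr":48},[75],95],"mea":[[94,5,54,83],[93,87,77,56,33],{"b":74,"jw":1,"ly":74}],"ptp":{"f":67,"gs":{"w":40},"t":{"l":52,"oog":23}},"vrd":{"h":{"c":16,"d":4,"k":12},"klt":59,"x":{"l":17,"te":9,"yi":76,"zjo":56}}}
After op 13 (remove /g/1/cs): {"g":[36,{"cck":45,"ese":14,"gr":48},[75],95],"mea":[[94,5,54,83],[93,87,77,56,33],{"b":74,"jw":1,"ly":74}],"ptp":{"f":67,"gs":{"w":40},"t":{"l":52,"oog":23}},"vrd":{"h":{"c":16,"d":4,"k":12},"klt":59,"x":{"l":17,"te":9,"yi":76,"zjo":56}}}
After op 14 (replace /mea/2/ly 97): {"g":[36,{"cck":45,"ese":14,"gr":48},[75],95],"mea":[[94,5,54,83],[93,87,77,56,33],{"b":74,"jw":1,"ly":97}],"ptp":{"f":67,"gs":{"w":40},"t":{"l":52,"oog":23}},"vrd":{"h":{"c":16,"d":4,"k":12},"klt":59,"x":{"l":17,"te":9,"yi":76,"zjo":56}}}
After op 15 (remove /mea/2): {"g":[36,{"cck":45,"ese":14,"gr":48},[75],95],"mea":[[94,5,54,83],[93,87,77,56,33]],"ptp":{"f":67,"gs":{"w":40},"t":{"l":52,"oog":23}},"vrd":{"h":{"c":16,"d":4,"k":12},"klt":59,"x":{"l":17,"te":9,"yi":76,"zjo":56}}}
After op 16 (replace /ptp 93): {"g":[36,{"cck":45,"ese":14,"gr":48},[75],95],"mea":[[94,5,54,83],[93,87,77,56,33]],"ptp":93,"vrd":{"h":{"c":16,"d":4,"k":12},"klt":59,"x":{"l":17,"te":9,"yi":76,"zjo":56}}}
After op 17 (add /vrd/x/li 29): {"g":[36,{"cck":45,"ese":14,"gr":48},[75],95],"mea":[[94,5,54,83],[93,87,77,56,33]],"ptp":93,"vrd":{"h":{"c":16,"d":4,"k":12},"klt":59,"x":{"l":17,"li":29,"te":9,"yi":76,"zjo":56}}}
After op 18 (add /vrd/x/zjo 64): {"g":[36,{"cck":45,"ese":14,"gr":48},[75],95],"mea":[[94,5,54,83],[93,87,77,56,33]],"ptp":93,"vrd":{"h":{"c":16,"d":4,"k":12},"klt":59,"x":{"l":17,"li":29,"te":9,"yi":76,"zjo":64}}}
After op 19 (replace /vrd 64): {"g":[36,{"cck":45,"ese":14,"gr":48},[75],95],"mea":[[94,5,54,83],[93,87,77,56,33]],"ptp":93,"vrd":64}
Value at /g/3: 95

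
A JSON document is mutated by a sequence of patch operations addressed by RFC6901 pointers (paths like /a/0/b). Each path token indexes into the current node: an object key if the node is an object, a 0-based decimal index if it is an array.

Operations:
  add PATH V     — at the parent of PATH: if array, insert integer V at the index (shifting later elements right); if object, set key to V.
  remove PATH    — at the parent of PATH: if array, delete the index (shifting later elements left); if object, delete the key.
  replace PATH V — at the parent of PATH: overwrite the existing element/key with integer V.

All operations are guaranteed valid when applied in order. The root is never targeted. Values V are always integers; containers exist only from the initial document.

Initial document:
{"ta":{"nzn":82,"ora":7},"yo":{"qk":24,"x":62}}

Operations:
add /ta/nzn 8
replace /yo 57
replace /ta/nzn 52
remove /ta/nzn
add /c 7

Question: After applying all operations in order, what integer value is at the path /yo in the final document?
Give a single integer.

After op 1 (add /ta/nzn 8): {"ta":{"nzn":8,"ora":7},"yo":{"qk":24,"x":62}}
After op 2 (replace /yo 57): {"ta":{"nzn":8,"ora":7},"yo":57}
After op 3 (replace /ta/nzn 52): {"ta":{"nzn":52,"ora":7},"yo":57}
After op 4 (remove /ta/nzn): {"ta":{"ora":7},"yo":57}
After op 5 (add /c 7): {"c":7,"ta":{"ora":7},"yo":57}
Value at /yo: 57

Answer: 57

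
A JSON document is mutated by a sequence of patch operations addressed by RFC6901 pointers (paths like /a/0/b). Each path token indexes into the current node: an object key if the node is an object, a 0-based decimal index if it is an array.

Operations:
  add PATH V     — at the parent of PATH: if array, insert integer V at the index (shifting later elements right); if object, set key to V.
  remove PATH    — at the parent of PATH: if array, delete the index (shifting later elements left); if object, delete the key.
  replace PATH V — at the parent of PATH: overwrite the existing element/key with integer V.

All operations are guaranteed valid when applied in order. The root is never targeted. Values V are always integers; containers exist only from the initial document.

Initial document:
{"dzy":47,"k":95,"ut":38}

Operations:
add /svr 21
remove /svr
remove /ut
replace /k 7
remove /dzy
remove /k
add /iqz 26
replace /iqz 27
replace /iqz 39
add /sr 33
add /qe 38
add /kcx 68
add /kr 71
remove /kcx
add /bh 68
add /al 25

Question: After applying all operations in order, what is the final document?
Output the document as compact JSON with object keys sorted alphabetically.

Answer: {"al":25,"bh":68,"iqz":39,"kr":71,"qe":38,"sr":33}

Derivation:
After op 1 (add /svr 21): {"dzy":47,"k":95,"svr":21,"ut":38}
After op 2 (remove /svr): {"dzy":47,"k":95,"ut":38}
After op 3 (remove /ut): {"dzy":47,"k":95}
After op 4 (replace /k 7): {"dzy":47,"k":7}
After op 5 (remove /dzy): {"k":7}
After op 6 (remove /k): {}
After op 7 (add /iqz 26): {"iqz":26}
After op 8 (replace /iqz 27): {"iqz":27}
After op 9 (replace /iqz 39): {"iqz":39}
After op 10 (add /sr 33): {"iqz":39,"sr":33}
After op 11 (add /qe 38): {"iqz":39,"qe":38,"sr":33}
After op 12 (add /kcx 68): {"iqz":39,"kcx":68,"qe":38,"sr":33}
After op 13 (add /kr 71): {"iqz":39,"kcx":68,"kr":71,"qe":38,"sr":33}
After op 14 (remove /kcx): {"iqz":39,"kr":71,"qe":38,"sr":33}
After op 15 (add /bh 68): {"bh":68,"iqz":39,"kr":71,"qe":38,"sr":33}
After op 16 (add /al 25): {"al":25,"bh":68,"iqz":39,"kr":71,"qe":38,"sr":33}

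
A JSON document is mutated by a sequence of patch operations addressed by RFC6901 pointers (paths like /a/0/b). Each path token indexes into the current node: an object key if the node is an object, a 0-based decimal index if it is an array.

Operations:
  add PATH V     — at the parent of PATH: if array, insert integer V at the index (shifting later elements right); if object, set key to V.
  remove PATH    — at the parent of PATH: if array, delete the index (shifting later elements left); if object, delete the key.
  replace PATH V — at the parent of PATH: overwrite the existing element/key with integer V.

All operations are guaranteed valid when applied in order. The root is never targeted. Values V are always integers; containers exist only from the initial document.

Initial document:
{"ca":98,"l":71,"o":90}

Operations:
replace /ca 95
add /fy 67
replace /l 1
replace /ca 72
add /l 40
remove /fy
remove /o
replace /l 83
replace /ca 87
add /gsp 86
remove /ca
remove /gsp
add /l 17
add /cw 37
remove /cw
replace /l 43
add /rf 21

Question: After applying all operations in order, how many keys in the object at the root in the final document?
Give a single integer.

After op 1 (replace /ca 95): {"ca":95,"l":71,"o":90}
After op 2 (add /fy 67): {"ca":95,"fy":67,"l":71,"o":90}
After op 3 (replace /l 1): {"ca":95,"fy":67,"l":1,"o":90}
After op 4 (replace /ca 72): {"ca":72,"fy":67,"l":1,"o":90}
After op 5 (add /l 40): {"ca":72,"fy":67,"l":40,"o":90}
After op 6 (remove /fy): {"ca":72,"l":40,"o":90}
After op 7 (remove /o): {"ca":72,"l":40}
After op 8 (replace /l 83): {"ca":72,"l":83}
After op 9 (replace /ca 87): {"ca":87,"l":83}
After op 10 (add /gsp 86): {"ca":87,"gsp":86,"l":83}
After op 11 (remove /ca): {"gsp":86,"l":83}
After op 12 (remove /gsp): {"l":83}
After op 13 (add /l 17): {"l":17}
After op 14 (add /cw 37): {"cw":37,"l":17}
After op 15 (remove /cw): {"l":17}
After op 16 (replace /l 43): {"l":43}
After op 17 (add /rf 21): {"l":43,"rf":21}
Size at the root: 2

Answer: 2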